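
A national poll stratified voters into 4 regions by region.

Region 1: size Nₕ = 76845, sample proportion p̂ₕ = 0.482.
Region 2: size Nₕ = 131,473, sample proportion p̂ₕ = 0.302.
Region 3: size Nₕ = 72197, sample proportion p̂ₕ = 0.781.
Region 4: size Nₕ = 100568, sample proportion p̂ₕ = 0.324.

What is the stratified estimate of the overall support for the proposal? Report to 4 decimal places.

Wₕ = Nₕ/N with N = 381083: 0.2016, 0.3450, 0.1895, 0.2639.
p̂_st = 0.2016·0.482 + 0.3450·0.302 + 0.1895·0.781 + 0.2639·0.324 ≈ 0.434850... → 0.4349.

0.4349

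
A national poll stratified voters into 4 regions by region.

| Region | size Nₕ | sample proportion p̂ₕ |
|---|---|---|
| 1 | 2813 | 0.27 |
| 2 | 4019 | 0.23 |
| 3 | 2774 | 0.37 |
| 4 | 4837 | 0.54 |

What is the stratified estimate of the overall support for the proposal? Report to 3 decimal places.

N = 2813 + 4019 + 2774 + 4837 = 14443.
Overall proportion = Σ (Nₕ/N)·p̂ₕ.
Σ Nₕp̂ₕ = 759.51 + 924.37 + 1026.38 + 2611.98 = 5322.24.
5322.24 / 14443 = 0.36850... → 0.368.

0.368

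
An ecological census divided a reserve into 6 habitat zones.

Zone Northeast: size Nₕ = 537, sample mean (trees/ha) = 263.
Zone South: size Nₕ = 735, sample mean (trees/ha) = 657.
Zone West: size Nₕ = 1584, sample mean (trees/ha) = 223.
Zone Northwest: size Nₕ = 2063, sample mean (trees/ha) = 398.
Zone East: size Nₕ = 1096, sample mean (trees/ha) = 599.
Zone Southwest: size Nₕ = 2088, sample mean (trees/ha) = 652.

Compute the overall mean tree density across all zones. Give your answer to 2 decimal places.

470.98

x̄_st = (Σ Nₕx̄ₕ) / (Σ Nₕ) = (537·263 + 735·657 + 1584·223 + 2063·398 + 1096·599 + 2088·652) / 8103
= 3816312 / 8103 = 470.9752... → 470.98.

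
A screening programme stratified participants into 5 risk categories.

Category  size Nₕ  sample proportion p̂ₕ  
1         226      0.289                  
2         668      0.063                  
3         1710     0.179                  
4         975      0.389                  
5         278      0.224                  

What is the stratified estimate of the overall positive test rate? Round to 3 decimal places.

Wₕ = Nₕ/N with N = 3857: 0.0586, 0.1732, 0.4433, 0.2528, 0.0721.
p̂_st = 0.0586·0.289 + 0.1732·0.063 + 0.4433·0.179 + 0.2528·0.389 + 0.0721·0.224 ≈ 0.22168... → 0.222.

0.222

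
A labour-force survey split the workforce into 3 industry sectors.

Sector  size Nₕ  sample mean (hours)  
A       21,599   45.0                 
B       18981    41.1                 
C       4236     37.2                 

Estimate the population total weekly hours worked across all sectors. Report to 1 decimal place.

1909653.3

A: 21599·45.0 = 971955
B: 18981·41.1 = 780119.1
C: 4236·37.2 = 157579.2
τ̂ = Σ Nₕx̄ₕ = 1909653.3.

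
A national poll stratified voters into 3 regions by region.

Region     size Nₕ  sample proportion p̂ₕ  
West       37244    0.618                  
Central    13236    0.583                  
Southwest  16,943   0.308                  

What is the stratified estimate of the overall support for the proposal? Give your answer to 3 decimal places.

0.533

Wₕ = Nₕ/N with N = 67423: 0.5524, 0.1963, 0.2513.
p̂_st = 0.5524·0.618 + 0.1963·0.583 + 0.2513·0.308 ≈ 0.53323... → 0.533.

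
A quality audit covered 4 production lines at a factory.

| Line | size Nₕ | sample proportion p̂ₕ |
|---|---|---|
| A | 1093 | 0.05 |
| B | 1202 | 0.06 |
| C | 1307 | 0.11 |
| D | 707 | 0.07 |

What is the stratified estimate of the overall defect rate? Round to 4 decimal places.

0.0743

Wₕ = Nₕ/N with N = 4309: 0.2537, 0.2790, 0.3033, 0.1641.
p̂_st = 0.2537·0.05 + 0.2790·0.06 + 0.3033·0.11 + 0.1641·0.07 ≈ 0.074270... → 0.0743.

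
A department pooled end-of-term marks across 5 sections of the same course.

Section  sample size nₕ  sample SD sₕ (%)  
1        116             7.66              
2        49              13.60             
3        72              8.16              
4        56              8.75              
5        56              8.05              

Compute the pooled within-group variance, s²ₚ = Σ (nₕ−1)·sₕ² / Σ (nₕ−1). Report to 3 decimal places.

1: (116−1)·7.66² = 115·58.6756 = 6747.694
2: (49−1)·13.60² = 48·184.96 = 8878.08
3: (72−1)·8.16² = 71·66.5856 = 4727.5776
4: (56−1)·8.75² = 55·76.5625 = 4210.9375
5: (56−1)·8.05² = 55·64.8025 = 3564.1375
Numerator = 28128.4266; denominator = Σ(nₕ−1) = 344.
s²ₚ = 28128.4266/344 = 81.76868... → 81.769.

81.769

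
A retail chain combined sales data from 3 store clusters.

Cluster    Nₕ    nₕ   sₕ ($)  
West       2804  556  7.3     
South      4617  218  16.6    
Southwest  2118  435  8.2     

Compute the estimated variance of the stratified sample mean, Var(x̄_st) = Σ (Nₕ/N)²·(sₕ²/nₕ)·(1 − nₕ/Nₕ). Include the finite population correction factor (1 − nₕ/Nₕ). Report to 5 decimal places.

N = 9539. Term for each stratum: Wₕ²sₕ²/nₕ·(1−nₕ/Nₕ).
Var(x̄_st) = 0.00663956 + 0.28214205 + 0.00605540 = 0.29483702 → 0.29484.

0.29484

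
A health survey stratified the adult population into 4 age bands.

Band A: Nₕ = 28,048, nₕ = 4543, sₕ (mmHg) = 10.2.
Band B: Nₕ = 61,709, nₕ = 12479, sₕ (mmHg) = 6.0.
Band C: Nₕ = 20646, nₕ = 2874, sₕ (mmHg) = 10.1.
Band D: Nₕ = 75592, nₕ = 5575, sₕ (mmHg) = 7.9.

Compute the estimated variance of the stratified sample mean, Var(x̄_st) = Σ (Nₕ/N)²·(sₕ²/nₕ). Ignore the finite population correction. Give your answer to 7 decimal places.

N = 185995; Wₕ = Nₕ/N.
band A: (28048/185995)²·10.2²/4543 = 0.0005207855
band B: (61709/185995)²·6.0²/12479 = 0.0003175537
band C: (20646/185995)²·10.1²/2874 = 0.0004373461
band D: (75592/185995)²·7.9²/5575 = 0.0018490917
Sum = 0.0031247770 → 0.0031248.

0.0031248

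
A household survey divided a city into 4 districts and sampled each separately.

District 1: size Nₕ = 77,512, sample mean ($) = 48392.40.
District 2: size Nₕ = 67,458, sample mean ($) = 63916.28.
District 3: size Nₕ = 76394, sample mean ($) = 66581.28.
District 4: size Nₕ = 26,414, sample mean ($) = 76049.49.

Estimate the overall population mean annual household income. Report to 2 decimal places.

x̄_st = (Σ Nₕx̄ₕ) / (Σ Nₕ) = (77512·48392.40 + 67458·63916.28 + 76394·66581.28 + 26414·76049.49) / 247778
= 15157837658.22 / 247778 = 61175.0747... → 61175.07.

61175.07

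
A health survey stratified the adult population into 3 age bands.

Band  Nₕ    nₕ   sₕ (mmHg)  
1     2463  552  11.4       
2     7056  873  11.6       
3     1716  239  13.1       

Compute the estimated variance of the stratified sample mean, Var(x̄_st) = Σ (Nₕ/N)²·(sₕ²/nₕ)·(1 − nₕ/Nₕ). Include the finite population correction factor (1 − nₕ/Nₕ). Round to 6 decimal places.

N = 11235. Term for each stratum: Wₕ²sₕ²/nₕ·(1−nₕ/Nₕ).
Var(x̄_st) = 0.008779091 + 0.053273766 + 0.014417711 = 0.076470569 → 0.076471.

0.076471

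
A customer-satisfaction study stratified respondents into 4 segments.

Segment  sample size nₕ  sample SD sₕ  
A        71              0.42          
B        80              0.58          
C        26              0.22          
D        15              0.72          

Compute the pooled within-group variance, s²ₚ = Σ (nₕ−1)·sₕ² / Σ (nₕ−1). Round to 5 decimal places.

0.25208

Degrees of freedom: 70 + 79 + 25 + 14 = 188.
Σ(nₕ−1)sₕ² = 70·0.1764 + 79·0.3364 + 25·0.0484 + 14·0.5184 = 47.3912.
s²ₚ = 47.3912 / 188 = 0.2520809... → 0.25208.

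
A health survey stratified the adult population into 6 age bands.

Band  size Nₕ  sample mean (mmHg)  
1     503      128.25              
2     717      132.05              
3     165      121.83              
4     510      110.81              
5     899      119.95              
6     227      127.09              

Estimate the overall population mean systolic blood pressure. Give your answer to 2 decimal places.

x̄_st = (Σ Nₕx̄ₕ) / (Σ Nₕ) = (503·128.25 + 717·132.05 + 165·121.83 + 510·110.81 + 899·119.95 + 227·127.09) / 3021
= 372489.13 / 3021 = 123.2999... → 123.30.

123.30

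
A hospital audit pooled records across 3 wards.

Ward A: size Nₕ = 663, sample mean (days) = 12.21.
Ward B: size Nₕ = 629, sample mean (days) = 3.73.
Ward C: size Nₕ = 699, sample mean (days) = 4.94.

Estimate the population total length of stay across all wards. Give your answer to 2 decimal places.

Estimate total by summing Nₕ·x̄ₕ over strata.
663·12.21 + 629·3.73 + 699·4.94 = 8095.23 + 2346.17 + 3453.06 = 13894.46.

13894.46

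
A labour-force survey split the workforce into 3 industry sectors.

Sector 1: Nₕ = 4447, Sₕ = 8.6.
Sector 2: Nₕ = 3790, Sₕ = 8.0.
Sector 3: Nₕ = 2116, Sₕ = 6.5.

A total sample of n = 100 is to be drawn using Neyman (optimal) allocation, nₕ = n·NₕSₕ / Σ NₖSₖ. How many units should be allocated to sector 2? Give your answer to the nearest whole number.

1: NₕSₕ = 4447·8.6 = 38244.2
2: NₕSₕ = 3790·8.0 = 30320
3: NₕSₕ = 2116·6.5 = 13754
Σ NₕSₕ = 82318.2.
n_2 = 100·30320/82318.2 = 36.833... → 37.

37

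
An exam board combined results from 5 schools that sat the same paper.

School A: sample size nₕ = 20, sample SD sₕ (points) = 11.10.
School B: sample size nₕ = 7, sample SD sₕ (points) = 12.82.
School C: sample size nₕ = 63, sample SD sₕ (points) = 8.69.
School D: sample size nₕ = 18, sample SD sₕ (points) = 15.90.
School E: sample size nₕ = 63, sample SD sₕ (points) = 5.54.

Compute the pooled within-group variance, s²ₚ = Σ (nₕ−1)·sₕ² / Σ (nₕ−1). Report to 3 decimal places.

85.601

A: (20−1)·11.10² = 19·123.21 = 2340.99
B: (7−1)·12.82² = 6·164.3524 = 986.1144
C: (63−1)·8.69² = 62·75.5161 = 4681.9982
D: (18−1)·15.90² = 17·252.81 = 4297.77
E: (63−1)·5.54² = 62·30.6916 = 1902.8792
Numerator = 14209.7518; denominator = Σ(nₕ−1) = 166.
s²ₚ = 14209.7518/166 = 85.60091... → 85.601.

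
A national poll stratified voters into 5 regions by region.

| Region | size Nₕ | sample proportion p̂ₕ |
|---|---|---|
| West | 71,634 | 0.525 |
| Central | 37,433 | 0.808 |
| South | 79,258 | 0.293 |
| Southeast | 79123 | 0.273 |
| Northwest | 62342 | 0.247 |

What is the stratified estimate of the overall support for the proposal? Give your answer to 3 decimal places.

N = 71634 + 37433 + 79258 + 79123 + 62342 = 329790.
Overall proportion = Σ (Nₕ/N)·p̂ₕ.
Σ Nₕp̂ₕ = 37607.85 + 30245.864 + 23222.594 + 21600.579 + 15398.474 = 128075.361.
128075.361 / 329790 = 0.38835... → 0.388.

0.388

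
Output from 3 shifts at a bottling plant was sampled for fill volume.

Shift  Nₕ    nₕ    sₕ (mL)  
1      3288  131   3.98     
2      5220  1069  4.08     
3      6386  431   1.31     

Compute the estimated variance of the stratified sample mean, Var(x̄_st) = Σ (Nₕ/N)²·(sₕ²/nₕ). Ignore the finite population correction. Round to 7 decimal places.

N = 14894. Term for each stratum: Wₕ²sₕ²/nₕ.
Var(x̄_st) = 0.0058929909 + 0.0019127620 + 0.0007319821 = 0.0085377349 → 0.0085377.

0.0085377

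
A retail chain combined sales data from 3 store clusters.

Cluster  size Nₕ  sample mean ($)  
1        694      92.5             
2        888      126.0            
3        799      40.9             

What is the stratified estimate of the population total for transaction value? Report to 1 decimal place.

208762.1

Estimate total by summing Nₕ·x̄ₕ over strata.
694·92.5 + 888·126.0 + 799·40.9 = 64195 + 111888 + 32679.1 = 208762.1.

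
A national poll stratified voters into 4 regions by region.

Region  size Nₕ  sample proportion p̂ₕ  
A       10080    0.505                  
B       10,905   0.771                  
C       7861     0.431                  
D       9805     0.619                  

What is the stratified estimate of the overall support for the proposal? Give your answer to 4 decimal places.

0.5939

N = 10080 + 10905 + 7861 + 9805 = 38651.
Overall proportion = Σ (Nₕ/N)·p̂ₕ.
Σ Nₕp̂ₕ = 5090.4 + 8407.755 + 3388.091 + 6069.295 = 22955.541.
22955.541 / 38651 = 0.593918... → 0.5939.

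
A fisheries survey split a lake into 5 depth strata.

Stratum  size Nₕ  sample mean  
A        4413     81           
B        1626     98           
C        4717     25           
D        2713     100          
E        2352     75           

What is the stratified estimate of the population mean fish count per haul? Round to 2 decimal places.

N = 4413 + 1626 + 4717 + 2713 + 2352 = 15821.
Weight each subgroup mean by Nₕ/N and sum.
Σ Nₕx̄ₕ = 4413·81 + 1626·98 + 4717·25 + 2713·100 + 2352·75 = 357453 + 159348 + 117925 + 271300 + 176400 = 1082426.
Divide by N: 1082426 / 15821 = 68.4170... → 68.42.

68.42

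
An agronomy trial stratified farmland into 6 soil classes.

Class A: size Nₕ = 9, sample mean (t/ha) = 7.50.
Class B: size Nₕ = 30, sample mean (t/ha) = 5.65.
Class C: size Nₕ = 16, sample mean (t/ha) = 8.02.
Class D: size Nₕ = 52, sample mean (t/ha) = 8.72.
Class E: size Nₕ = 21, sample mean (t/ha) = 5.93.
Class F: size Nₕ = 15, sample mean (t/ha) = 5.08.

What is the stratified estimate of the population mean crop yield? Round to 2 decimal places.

N = 143; weights Wₕ = Nₕ/N = (0.0629, 0.2098, 0.1119, 0.3636, 0.1469, 0.1049).
x̄_st = Σ Wₕ·x̄ₕ = 0.0629·7.50 + 0.2098·5.65 + 0.1119·8.02 + 0.3636·8.72 + 0.1469·5.93 + 0.1049·5.08 ≈ 7.1293...
→ 7.13.

7.13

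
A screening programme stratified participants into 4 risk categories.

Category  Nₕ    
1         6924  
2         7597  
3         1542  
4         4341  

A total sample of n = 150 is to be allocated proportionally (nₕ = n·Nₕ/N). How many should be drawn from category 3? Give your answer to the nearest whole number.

11

N = 6924 + 7597 + 1542 + 4341 = 20404.
n_3 = 150·1542/20404 = 11.336... → 11.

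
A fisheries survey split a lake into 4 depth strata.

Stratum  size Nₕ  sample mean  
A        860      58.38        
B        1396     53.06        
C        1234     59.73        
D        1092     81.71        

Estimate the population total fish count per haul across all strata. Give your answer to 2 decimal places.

A: 860·58.38 = 50206.8
B: 1396·53.06 = 74071.76
C: 1234·59.73 = 73706.82
D: 1092·81.71 = 89227.32
τ̂ = Σ Nₕx̄ₕ = 287212.70.

287212.70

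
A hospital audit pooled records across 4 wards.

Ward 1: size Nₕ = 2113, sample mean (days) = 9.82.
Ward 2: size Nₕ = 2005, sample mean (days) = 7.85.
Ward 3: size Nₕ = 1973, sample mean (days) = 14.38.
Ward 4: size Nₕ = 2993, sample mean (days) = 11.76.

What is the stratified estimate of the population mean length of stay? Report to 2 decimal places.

11.01

N = 9084; weights Wₕ = Nₕ/N = (0.2326, 0.2207, 0.2172, 0.3295).
x̄_st = Σ Wₕ·x̄ₕ = 0.2326·9.82 + 0.2207·7.85 + 0.2172·14.38 + 0.3295·11.76 ≈ 11.0148...
→ 11.01.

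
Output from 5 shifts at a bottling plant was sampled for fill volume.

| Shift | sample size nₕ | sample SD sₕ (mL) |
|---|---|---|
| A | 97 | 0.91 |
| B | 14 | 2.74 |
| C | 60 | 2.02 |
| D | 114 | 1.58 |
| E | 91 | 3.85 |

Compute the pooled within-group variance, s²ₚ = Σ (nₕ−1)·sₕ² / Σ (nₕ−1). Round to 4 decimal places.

5.4824

Degrees of freedom: 96 + 13 + 59 + 113 + 90 = 371.
Σ(nₕ−1)sₕ² = 96·0.8281 + 13·7.5076 + 59·4.0804 + 113·2.4964 + 90·14.8225 = 2033.9582.
s²ₚ = 2033.9582 / 371 = 5.482367... → 5.4824.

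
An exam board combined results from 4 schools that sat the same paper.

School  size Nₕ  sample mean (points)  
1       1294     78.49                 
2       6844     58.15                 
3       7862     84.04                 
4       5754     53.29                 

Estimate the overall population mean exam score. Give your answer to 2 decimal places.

x̄_st = (Σ Nₕx̄ₕ) / (Σ Nₕ) = (1294·78.49 + 6844·58.15 + 7862·84.04 + 5754·53.29) / 21754
= 1466897.8 / 21754 = 67.4312... → 67.43.

67.43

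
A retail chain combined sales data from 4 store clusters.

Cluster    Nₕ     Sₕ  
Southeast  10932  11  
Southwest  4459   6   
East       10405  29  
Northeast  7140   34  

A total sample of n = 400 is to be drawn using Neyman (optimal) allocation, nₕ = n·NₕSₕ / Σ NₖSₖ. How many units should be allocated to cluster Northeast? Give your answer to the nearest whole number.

Σ NₕSₕ = 10932·11 + 4459·6 + 10405·29 + 7140·34 = 691511.
Share for Northeast: 242760/691511 = 0.35106.
n_Northeast = 400 × 0.35106 = 140.423... → 140.

140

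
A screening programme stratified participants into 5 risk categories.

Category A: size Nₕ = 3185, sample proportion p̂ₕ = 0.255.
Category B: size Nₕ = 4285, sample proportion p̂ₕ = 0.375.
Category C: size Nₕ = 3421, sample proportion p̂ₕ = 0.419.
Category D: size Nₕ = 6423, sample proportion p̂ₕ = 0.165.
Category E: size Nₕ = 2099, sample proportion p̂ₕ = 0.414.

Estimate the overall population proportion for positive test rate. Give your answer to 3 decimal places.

0.298

N = 3185 + 4285 + 3421 + 6423 + 2099 = 19413.
Overall proportion = Σ (Nₕ/N)·p̂ₕ.
Σ Nₕp̂ₕ = 812.175 + 1606.875 + 1433.399 + 1059.795 + 868.986 = 5781.23.
5781.23 / 19413 = 0.29780... → 0.298.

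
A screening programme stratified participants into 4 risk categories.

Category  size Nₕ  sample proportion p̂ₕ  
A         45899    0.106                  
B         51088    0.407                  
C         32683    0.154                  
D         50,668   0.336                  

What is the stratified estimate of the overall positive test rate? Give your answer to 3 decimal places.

N = 45899 + 51088 + 32683 + 50668 = 180338.
Overall proportion = Σ (Nₕ/N)·p̂ₕ.
Σ Nₕp̂ₕ = 4865.294 + 20792.816 + 5033.182 + 17024.448 = 47715.74.
47715.74 / 180338 = 0.26459... → 0.265.

0.265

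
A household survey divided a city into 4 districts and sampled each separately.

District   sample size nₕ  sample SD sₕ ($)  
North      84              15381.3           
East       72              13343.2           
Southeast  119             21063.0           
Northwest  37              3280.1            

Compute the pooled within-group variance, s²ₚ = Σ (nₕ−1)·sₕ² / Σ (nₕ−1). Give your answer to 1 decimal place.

276024145.2

Degrees of freedom: 83 + 71 + 118 + 36 = 308.
Σ(nₕ−1)sₕ² = 83·236584389.69 + 71·178040986.24 + 118·443649969 + 36·10759056.01 = 85015436725.67.
s²ₚ = 85015436725.67 / 308 = 276024145.213... → 276024145.2.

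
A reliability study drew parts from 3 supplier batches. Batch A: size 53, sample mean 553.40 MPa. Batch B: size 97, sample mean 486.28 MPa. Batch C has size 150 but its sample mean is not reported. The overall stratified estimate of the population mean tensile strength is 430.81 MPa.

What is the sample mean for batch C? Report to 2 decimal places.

351.62

Σ Nₕx̄ₕ = N·μ, so 150·x̄_C = 300·430.81 − (53·553.40 + 97·486.28).
= 129243 − 76499.36 = 52743.64.
x̄_C = 52743.64 / 150 = 351.6243... → 351.62.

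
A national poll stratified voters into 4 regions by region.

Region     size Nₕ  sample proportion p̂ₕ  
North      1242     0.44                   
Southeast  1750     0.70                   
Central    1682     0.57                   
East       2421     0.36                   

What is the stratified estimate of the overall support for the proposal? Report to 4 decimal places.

0.5077

Wₕ = Nₕ/N with N = 7095: 0.1751, 0.2467, 0.2371, 0.3412.
p̂_st = 0.1751·0.44 + 0.2467·0.70 + 0.2371·0.57 + 0.3412·0.36 ≈ 0.507650... → 0.5077.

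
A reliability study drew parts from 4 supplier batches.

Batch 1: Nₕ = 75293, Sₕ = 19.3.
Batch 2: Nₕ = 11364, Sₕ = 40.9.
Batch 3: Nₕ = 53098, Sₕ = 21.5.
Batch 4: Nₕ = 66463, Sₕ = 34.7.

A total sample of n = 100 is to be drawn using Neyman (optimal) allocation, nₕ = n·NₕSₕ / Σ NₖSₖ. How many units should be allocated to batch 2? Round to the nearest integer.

9

Σ NₕSₕ = 75293·19.3 + 11364·40.9 + 53098·21.5 + 66463·34.7 = 5365815.6.
Share for 2: 464787.6/5365815.6 = 0.08662.
n_2 = 100 × 0.08662 = 8.662... → 9.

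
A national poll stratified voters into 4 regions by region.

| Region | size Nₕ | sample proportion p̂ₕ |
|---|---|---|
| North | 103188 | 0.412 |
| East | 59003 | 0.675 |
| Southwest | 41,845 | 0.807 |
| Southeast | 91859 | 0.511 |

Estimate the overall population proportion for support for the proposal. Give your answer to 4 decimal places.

Wₕ = Nₕ/N with N = 295895: 0.3487, 0.1994, 0.1414, 0.3104.
p̂_st = 0.3487·0.412 + 0.1994·0.675 + 0.1414·0.807 + 0.3104·0.511 ≈ 0.551038... → 0.5510.

0.5510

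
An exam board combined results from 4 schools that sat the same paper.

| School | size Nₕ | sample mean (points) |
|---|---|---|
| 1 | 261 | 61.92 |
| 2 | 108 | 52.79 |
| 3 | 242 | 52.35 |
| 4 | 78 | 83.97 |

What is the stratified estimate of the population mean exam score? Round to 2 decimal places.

59.62

x̄_st = (Σ Nₕx̄ₕ) / (Σ Nₕ) = (261·61.92 + 108·52.79 + 242·52.35 + 78·83.97) / 689
= 41080.8 / 689 = 59.6238... → 59.62.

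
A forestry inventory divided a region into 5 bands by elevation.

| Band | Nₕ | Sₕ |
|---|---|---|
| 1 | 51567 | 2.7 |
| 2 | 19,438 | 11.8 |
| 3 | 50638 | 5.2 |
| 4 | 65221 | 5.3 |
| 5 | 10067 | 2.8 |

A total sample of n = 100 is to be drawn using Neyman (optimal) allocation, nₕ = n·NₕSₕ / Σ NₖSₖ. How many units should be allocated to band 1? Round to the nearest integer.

14

Σ NₕSₕ = 51567·2.7 + 19438·11.8 + 50638·5.2 + 65221·5.3 + 10067·2.8 = 1005775.8.
Share for 1: 139230.9/1005775.8 = 0.13843.
n_1 = 100 × 0.13843 = 13.843... → 14.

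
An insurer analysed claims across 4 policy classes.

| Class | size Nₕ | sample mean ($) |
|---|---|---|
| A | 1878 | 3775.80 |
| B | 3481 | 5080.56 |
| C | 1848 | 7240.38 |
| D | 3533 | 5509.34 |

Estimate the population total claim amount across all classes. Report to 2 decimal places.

57621102.22

A: 1878·3775.80 = 7090952.4
B: 3481·5080.56 = 17685429.36
C: 1848·7240.38 = 13380222.24
D: 3533·5509.34 = 19464498.22
τ̂ = Σ Nₕx̄ₕ = 57621102.22.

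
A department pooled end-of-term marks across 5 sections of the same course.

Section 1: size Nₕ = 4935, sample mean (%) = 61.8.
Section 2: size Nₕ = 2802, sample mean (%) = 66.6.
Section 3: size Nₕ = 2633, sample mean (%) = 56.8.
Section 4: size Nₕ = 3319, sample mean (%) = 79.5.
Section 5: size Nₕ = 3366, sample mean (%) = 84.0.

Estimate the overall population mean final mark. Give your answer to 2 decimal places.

x̄_st = (Σ Nₕx̄ₕ) / (Σ Nₕ) = (4935·61.8 + 2802·66.6 + 2633·56.8 + 3319·79.5 + 3366·84.0) / 17055
= 1187755.1 / 17055 = 69.6426... → 69.64.

69.64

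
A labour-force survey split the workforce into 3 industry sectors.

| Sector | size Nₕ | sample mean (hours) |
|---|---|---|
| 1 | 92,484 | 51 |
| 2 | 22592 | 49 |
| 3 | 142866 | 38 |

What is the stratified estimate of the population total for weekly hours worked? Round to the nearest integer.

1: 92484·51 = 4716684
2: 22592·49 = 1107008
3: 142866·38 = 5428908
τ̂ = Σ Nₕx̄ₕ = 11252600.

11252600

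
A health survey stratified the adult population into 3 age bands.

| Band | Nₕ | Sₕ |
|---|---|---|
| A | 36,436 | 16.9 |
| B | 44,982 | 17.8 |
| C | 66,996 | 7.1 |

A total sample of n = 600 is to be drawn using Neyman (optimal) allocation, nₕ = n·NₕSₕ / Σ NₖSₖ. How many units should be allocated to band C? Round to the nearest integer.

151

Σ NₕSₕ = 36436·16.9 + 44982·17.8 + 66996·7.1 = 1892119.6.
Share for C: 475671.6/1892119.6 = 0.25140.
n_C = 600 × 0.25140 = 150.838... → 151.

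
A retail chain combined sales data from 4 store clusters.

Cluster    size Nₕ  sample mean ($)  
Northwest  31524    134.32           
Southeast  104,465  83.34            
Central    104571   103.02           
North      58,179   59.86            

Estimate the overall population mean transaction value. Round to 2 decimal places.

x̄_st = (Σ Nₕx̄ₕ) / (Σ Nₕ) = (31524·134.32 + 104465·83.34 + 104571·103.02 + 58179·59.86) / 298739
= 27195916.14 / 298739 = 91.0357... → 91.04.

91.04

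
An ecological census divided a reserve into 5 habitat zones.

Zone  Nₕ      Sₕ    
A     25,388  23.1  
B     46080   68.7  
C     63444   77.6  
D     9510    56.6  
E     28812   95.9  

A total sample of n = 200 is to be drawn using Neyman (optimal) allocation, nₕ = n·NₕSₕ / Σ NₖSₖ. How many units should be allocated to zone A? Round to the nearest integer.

A: NₕSₕ = 25388·23.1 = 586462.8
B: NₕSₕ = 46080·68.7 = 3165696
C: NₕSₕ = 63444·77.6 = 4923254.4
D: NₕSₕ = 9510·56.6 = 538266
E: NₕSₕ = 28812·95.9 = 2763070.8
Σ NₕSₕ = 11976750.
n_A = 200·586462.8/11976750 = 9.793... → 10.

10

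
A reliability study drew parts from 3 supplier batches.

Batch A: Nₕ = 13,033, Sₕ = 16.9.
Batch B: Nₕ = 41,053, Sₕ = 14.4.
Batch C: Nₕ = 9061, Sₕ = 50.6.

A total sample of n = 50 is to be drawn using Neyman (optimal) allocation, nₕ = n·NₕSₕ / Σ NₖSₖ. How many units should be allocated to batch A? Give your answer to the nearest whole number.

Σ NₕSₕ = 13033·16.9 + 41053·14.4 + 9061·50.6 = 1269907.5.
Share for A: 220257.7/1269907.5 = 0.17344.
n_A = 50 × 0.17344 = 8.672... → 9.

9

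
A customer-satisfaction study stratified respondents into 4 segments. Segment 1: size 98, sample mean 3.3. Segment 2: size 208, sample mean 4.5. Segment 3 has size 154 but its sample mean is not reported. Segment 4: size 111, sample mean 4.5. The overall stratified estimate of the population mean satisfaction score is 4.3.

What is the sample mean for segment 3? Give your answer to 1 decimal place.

Σ Nₕx̄ₕ = N·μ, so 154·x̄_3 = 571·4.3 − (98·3.3 + 208·4.5 + 111·4.5).
= 2455.3 − 1758.9 = 696.4.
x̄_3 = 696.4 / 154 = 4.522... → 4.5.

4.5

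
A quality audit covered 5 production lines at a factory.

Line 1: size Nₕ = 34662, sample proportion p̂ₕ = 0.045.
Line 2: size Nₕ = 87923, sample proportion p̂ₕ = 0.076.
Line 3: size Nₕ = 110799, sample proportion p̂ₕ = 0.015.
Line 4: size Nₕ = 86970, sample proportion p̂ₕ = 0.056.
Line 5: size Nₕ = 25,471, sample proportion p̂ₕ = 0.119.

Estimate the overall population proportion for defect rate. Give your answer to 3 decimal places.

0.051

N = 34662 + 87923 + 110799 + 86970 + 25471 = 345825.
Overall proportion = Σ (Nₕ/N)·p̂ₕ.
Σ Nₕp̂ₕ = 1559.79 + 6682.148 + 1661.985 + 4870.32 + 3031.049 = 17805.292.
17805.292 / 345825 = 0.05149... → 0.051.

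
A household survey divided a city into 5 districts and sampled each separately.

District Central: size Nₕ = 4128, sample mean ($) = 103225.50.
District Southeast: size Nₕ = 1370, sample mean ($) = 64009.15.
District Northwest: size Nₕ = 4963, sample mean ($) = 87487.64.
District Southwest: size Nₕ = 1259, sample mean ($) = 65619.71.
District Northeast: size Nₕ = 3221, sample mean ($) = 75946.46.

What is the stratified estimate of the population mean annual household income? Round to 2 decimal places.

N = 14941; weights Wₕ = Nₕ/N = (0.2763, 0.0917, 0.3322, 0.0843, 0.2156).
x̄_st = Σ Wₕ·x̄ₕ = 0.2763·103225.50 + 0.0917·64009.15 + 0.3322·87487.64 + 0.0843·65619.71 + 0.2156·75946.46 ≈ 85352.2066...
→ 85352.21.

85352.21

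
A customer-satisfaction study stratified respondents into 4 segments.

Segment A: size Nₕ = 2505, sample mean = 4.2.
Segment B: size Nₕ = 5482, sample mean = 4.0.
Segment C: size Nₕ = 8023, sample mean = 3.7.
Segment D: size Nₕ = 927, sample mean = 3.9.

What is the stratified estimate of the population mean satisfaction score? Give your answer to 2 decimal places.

N = 2505 + 5482 + 8023 + 927 = 16937.
The stratified mean weights each stratum mean by its population share Nₕ/N.
Σ Nₕx̄ₕ = 2505·4.2 + 5482·4.0 + 8023·3.7 + 927·3.9 = 10521 + 21928 + 29685.1 + 3615.3 = 65749.4.
Divide by N: 65749.4 / 16937 = 3.8820... → 3.88.

3.88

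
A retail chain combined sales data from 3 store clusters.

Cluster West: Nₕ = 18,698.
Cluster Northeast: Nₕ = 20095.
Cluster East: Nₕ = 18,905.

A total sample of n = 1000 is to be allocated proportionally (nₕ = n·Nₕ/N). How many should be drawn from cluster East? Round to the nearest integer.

328

Share of cluster East = 18905/57698 = 0.32765.
Allocate 1000 × 0.32765 = 327.654... → 328.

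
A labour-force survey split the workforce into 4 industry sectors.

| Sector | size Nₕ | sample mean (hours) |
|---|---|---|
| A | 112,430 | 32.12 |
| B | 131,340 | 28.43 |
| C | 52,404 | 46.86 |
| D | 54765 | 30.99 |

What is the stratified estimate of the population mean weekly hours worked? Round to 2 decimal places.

32.76

x̄_st = (Σ Nₕx̄ₕ) / (Σ Nₕ) = (112430·32.12 + 131340·28.43 + 52404·46.86 + 54765·30.99) / 350939
= 11498066.59 / 350939 = 32.7637... → 32.76.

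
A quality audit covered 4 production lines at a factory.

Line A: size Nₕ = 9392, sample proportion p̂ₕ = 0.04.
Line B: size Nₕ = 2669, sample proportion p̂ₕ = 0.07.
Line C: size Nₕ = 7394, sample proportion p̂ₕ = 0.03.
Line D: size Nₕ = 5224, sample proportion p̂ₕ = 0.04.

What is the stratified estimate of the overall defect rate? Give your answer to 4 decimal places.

0.0402

N = 9392 + 2669 + 7394 + 5224 = 24679.
Overall proportion = Σ (Nₕ/N)·p̂ₕ.
Σ Nₕp̂ₕ = 375.68 + 186.83 + 221.82 + 208.96 = 993.29.
993.29 / 24679 = 0.040248... → 0.0402.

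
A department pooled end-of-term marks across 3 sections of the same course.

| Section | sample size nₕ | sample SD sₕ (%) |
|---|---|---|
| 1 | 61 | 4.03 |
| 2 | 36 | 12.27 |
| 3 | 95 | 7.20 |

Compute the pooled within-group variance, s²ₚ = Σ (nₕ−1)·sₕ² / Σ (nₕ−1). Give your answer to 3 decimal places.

58.819

1: (61−1)·4.03² = 60·16.2409 = 974.454
2: (36−1)·12.27² = 35·150.5529 = 5269.3515
3: (95−1)·7.20² = 94·51.84 = 4872.96
Numerator = 11116.7655; denominator = Σ(nₕ−1) = 189.
s²ₚ = 11116.7655/189 = 58.81887... → 58.819.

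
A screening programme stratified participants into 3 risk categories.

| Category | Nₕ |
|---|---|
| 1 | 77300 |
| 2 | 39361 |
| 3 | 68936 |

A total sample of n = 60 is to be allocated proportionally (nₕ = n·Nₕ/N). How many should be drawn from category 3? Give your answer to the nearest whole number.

Share of category 3 = 68936/185597 = 0.37143.
Allocate 60 × 0.37143 = 22.286... → 22.

22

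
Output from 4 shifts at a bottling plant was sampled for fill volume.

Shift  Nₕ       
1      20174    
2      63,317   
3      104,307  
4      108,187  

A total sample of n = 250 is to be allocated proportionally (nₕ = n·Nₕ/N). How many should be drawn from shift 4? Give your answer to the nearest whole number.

Share of shift 4 = 108187/295985 = 0.36552.
Allocate 250 × 0.36552 = 91.379... → 91.

91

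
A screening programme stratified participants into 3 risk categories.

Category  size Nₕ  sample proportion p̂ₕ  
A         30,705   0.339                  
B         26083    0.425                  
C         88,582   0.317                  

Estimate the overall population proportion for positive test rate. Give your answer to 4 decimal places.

0.3410

Wₕ = Nₕ/N with N = 145370: 0.2112, 0.1794, 0.6094.
p̂_st = 0.2112·0.339 + 0.1794·0.425 + 0.6094·0.317 ≈ 0.341025... → 0.3410.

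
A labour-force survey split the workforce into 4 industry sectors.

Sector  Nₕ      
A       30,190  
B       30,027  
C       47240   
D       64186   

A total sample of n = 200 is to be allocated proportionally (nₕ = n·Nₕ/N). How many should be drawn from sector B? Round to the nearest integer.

N = 30190 + 30027 + 47240 + 64186 = 171643.
n_B = 200·30027/171643 = 34.988... → 35.

35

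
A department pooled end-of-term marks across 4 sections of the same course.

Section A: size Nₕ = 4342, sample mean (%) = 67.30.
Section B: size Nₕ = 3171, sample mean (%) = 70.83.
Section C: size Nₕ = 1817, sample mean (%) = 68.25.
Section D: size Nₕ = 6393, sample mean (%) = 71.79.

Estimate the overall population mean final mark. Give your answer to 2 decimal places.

69.95

x̄_st = (Σ Nₕx̄ₕ) / (Σ Nₕ) = (4342·67.30 + 3171·70.83 + 1817·68.25 + 6393·71.79) / 15723
= 1099782.25 / 15723 = 69.9474... → 69.95.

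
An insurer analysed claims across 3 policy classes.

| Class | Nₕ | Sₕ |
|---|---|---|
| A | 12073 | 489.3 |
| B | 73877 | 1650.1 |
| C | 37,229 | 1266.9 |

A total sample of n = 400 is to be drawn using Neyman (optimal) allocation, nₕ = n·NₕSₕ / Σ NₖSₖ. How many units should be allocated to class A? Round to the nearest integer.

14

Σ NₕSₕ = 12073·489.3 + 73877·1650.1 + 37229·1266.9 = 174977176.7.
Share for A: 5907318.9/174977176.7 = 0.03376.
n_A = 400 × 0.03376 = 13.504... → 14.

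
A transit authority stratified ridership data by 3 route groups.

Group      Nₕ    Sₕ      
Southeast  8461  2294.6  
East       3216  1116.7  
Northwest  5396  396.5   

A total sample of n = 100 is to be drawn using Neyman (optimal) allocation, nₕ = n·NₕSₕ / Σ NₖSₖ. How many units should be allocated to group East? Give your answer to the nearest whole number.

14

Southeast: NₕSₕ = 8461·2294.6 = 19414610.6
East: NₕSₕ = 3216·1116.7 = 3591307.2
Northwest: NₕSₕ = 5396·396.5 = 2139514
Σ NₕSₕ = 25145431.8.
n_East = 100·3591307.2/25145431.8 = 14.282... → 14.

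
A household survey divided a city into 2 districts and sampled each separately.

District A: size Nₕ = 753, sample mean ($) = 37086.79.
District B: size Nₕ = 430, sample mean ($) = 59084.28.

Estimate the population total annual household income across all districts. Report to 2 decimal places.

53332593.27

Estimate total by summing Nₕ·x̄ₕ over strata.
753·37086.79 + 430·59084.28 = 27926352.87 + 25406240.4 = 53332593.27.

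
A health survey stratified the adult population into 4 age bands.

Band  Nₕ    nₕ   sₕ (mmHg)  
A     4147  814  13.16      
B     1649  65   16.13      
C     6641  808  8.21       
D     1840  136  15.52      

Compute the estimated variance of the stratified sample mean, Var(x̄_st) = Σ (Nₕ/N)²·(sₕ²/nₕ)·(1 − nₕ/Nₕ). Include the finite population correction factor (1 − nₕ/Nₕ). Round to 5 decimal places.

N = 14277. Term for each stratum: Wₕ²sₕ²/nₕ·(1−nₕ/Nₕ).
Var(x̄_st) = 0.01442722 + 0.05129290 + 0.01585355 + 0.02724319 = 0.10881687 → 0.10882.

0.10882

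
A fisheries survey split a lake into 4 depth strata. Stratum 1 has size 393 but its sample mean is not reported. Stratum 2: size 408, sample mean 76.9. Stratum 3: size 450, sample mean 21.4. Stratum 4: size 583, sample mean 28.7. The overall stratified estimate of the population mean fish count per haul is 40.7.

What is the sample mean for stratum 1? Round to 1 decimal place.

43.0

N = 393 + 408 + 450 + 583 = 1834.
Overall total = μ·N = 40.7·1834 = 74643.8.
Subtract the known strata: 408·76.9 + 450·21.4 + 583·28.7 = 57737.3.
Remaining total for stratum 1: 74643.8 − 57737.3 = 16906.5.
Divide by its size: 16906.5 / 393 = 43.019... → 43.0.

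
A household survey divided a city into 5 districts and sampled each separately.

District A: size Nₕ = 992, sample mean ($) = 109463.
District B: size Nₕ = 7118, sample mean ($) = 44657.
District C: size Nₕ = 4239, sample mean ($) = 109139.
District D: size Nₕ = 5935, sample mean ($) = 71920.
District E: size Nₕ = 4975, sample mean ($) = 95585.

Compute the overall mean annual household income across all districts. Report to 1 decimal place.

77022.9

N = 992 + 7118 + 4239 + 5935 + 4975 = 23259.
The stratified mean weights each stratum mean by its population share Nₕ/N.
Σ Nₕx̄ₕ = 992·109463 + 7118·44657 + 4239·109139 + 5935·71920 + 4975·95585 = 108587296 + 317868526 + 462640221 + 426845200 + 475535375 = 1791476618.
Divide by N: 1791476618 / 23259 = 77022.942... → 77022.9.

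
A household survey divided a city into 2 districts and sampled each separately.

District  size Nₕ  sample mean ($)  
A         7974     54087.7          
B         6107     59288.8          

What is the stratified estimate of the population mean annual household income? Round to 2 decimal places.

N = 7974 + 6107 = 14081.
The stratified mean weights each stratum mean by its population share Nₕ/N.
Σ Nₕx̄ₕ = 7974·54087.7 + 6107·59288.8 = 431295319.8 + 362076701.6 = 793372021.4.
Divide by N: 793372021.4 / 14081 = 56343.4430... → 56343.44.

56343.44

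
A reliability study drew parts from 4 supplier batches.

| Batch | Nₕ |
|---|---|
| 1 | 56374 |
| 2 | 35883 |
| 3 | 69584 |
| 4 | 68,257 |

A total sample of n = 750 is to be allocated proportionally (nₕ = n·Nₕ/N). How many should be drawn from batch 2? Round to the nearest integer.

N = 56374 + 35883 + 69584 + 68257 = 230098.
n_2 = 750·35883/230098 = 116.960... → 117.

117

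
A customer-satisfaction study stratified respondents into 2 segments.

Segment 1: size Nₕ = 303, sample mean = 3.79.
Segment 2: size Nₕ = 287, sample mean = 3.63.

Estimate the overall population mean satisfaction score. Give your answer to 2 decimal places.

x̄_st = (Σ Nₕx̄ₕ) / (Σ Nₕ) = (303·3.79 + 287·3.63) / 590
= 2190.18 / 590 = 3.7122... → 3.71.

3.71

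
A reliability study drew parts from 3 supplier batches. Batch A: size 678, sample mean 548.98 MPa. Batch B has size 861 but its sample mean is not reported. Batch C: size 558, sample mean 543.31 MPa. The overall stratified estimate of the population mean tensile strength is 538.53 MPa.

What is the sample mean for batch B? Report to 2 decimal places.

Σ Nₕx̄ₕ = N·μ, so 861·x̄_B = 2097·538.53 − (678·548.98 + 558·543.31).
= 1129297.41 − 675375.42 = 453921.99.
x̄_B = 453921.99 / 861 = 527.2032... → 527.20.

527.20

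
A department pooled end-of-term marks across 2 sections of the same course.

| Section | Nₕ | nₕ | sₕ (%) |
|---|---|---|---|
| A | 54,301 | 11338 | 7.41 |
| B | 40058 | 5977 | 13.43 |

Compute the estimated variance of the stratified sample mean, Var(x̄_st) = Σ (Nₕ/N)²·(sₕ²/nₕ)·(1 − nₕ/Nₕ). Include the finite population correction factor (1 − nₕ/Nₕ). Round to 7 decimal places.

N = 94359. Term for each stratum: Wₕ²sₕ²/nₕ·(1−nₕ/Nₕ).
Var(x̄_st) = 0.0012689243 + 0.0046270448 = 0.0058959691 → 0.0058960.

0.0058960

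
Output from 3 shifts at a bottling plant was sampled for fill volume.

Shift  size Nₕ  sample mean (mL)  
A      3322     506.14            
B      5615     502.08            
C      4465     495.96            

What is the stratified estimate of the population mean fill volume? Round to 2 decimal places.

501.05

x̄_st = (Σ Nₕx̄ₕ) / (Σ Nₕ) = (3322·506.14 + 5615·502.08 + 4465·495.96) / 13402
= 6715037.68 / 13402 = 501.0474... → 501.05.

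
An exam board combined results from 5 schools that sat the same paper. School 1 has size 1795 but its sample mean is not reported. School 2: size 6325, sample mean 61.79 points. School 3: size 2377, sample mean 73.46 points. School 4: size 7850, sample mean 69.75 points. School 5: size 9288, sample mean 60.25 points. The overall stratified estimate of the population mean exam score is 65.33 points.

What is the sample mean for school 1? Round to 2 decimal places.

73.99

N = 1795 + 6325 + 2377 + 7850 + 9288 = 27635.
Overall total = μ·N = 65.33·27635 = 1805394.55.
Subtract the known strata: 6325·61.79 + 2377·73.46 + 7850·69.75 + 9288·60.25 = 1672575.67.
Remaining total for school 1: 1805394.55 − 1672575.67 = 132818.88.
Divide by its size: 132818.88 / 1795 = 73.9938... → 73.99.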